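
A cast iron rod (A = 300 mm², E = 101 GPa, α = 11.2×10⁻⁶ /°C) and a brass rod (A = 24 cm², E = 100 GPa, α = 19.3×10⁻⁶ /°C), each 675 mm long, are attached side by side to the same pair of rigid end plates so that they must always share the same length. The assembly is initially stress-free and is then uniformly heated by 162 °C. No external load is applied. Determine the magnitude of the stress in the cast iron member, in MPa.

Equilibrium of a rigid end plate with no external load gives equal and opposite internal forces ±P in the two members. Since α_{brass} > α_{cast iron}, heating drives the brass into compression and the cast iron into tension.
Setting the final lengths equal and cancelling L: (α₁ − α₂)ΔT = P/(A₁E₁) + P/(A₂E₂).
|α₁ − α₂|·ΔT = 8.1×10⁻⁶ × 162 = 0.001312.
1/(A₁E₁) + 1/(A₂E₂) = 1/(300×101×10³) + 1/(2400×100×10³) = 3.717×10⁻⁸ N⁻¹.
So P = 0.001312 / 3.717×10⁻⁸ = 35.3 kN.
σ_{cast iron} = P/A₁ = 35300/300 = 117.7 MPa, tensile.

σ ≈ 118 MPa (tensile)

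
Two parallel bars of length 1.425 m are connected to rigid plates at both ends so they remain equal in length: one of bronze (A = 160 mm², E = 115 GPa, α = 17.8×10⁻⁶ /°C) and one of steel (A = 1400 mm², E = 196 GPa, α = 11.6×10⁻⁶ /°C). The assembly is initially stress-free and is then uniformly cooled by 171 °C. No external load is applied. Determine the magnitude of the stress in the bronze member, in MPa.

Equilibrium of a rigid end plate with no external load gives equal and opposite internal forces ±P in the two members. Since α_{bronze} > α_{steel}, cooling drives the bronze into tension and the steel into compression.
Compatibility of the two members (thermal + elastic change equal): (α₁ − α₂)ΔT = P·[1/(A₁E₁) + 1/(A₂E₂)].
|α₁ − α₂|·ΔT = 6.2×10⁻⁶ × 171 = 0.00106.
1/(A₁E₁) + 1/(A₂E₂) = 1/(160×115×10³) + 1/(1400×196×10³) = 5.799×10⁻⁸ N⁻¹.
P = 0.00106 / 5.799×10⁻⁸ = 18280 N = 18.28 kN.
σ_{bronze} = P/A₁ = 18280/160 = 114.3 MPa, tensile.

σ ≈ 114 MPa (tensile)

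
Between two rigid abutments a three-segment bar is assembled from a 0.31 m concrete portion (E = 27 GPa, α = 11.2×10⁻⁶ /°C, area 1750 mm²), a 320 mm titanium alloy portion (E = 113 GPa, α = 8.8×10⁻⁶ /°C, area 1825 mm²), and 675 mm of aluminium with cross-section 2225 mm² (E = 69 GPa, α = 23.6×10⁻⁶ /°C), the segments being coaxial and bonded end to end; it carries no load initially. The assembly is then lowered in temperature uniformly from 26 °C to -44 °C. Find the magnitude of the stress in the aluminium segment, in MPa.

Free thermal contraction of the whole bar: Σ αᵢΔT Lᵢ = 11.2×10⁻⁶×70×310 + 8.8×10⁻⁶×70×320 + 23.6×10⁻⁶×70×675 = 1.555 mm.
Since the ends are fixed, an axial force P builds up, equal in every segment, with P · Σ Lᵢ/(AᵢEᵢ) = δ_free.
The series flexibility is Σ Lᵢ/(AᵢEᵢ) = 310/(1750×27×10³) + 320/(1825×113×10³) + 675/(2225×69×10³) = 1.251×10⁻⁵ mm/N.
P = 1.555 / 1.251×10⁻⁵ = 124300 N = 124.3 kN, tensile.
σ_{aluminium} = P / A = 124300 / 2225 = 55.88 MPa.

σ ≈ 55.9 MPa (tensile)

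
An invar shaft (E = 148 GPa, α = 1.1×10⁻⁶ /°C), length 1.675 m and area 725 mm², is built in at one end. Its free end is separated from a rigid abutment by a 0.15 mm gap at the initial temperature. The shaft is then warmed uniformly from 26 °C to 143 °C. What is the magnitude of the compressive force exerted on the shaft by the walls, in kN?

If the wall were absent the shaft would grow by αΔT L = 1.1×10⁻⁶ × 117 × 1675 = 0.2156 mm.
The gap closes (δ_free > 0.15 mm) and the wall then resists a further 0.2156 − 0.15 = 0.06557 mm of expansion.
So σ = E(δ_free − g)/L = 148×10³ × 0.06557/1675 = 5.794 MPa.
P = σA = 5.794 × 725 = 4.201 kN.

P ≈ 4.2 kN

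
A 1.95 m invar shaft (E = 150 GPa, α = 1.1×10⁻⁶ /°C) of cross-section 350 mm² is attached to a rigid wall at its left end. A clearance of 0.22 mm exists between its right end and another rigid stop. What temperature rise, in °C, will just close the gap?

Contact occurs when the free expansion equals the gap: αΔT L = 0.22 mm.
So ΔT = g/(αL) = 0.22/(1.1×10⁻⁶ × 1950) = 102.6 °C.

ΔT ≈ 103 °C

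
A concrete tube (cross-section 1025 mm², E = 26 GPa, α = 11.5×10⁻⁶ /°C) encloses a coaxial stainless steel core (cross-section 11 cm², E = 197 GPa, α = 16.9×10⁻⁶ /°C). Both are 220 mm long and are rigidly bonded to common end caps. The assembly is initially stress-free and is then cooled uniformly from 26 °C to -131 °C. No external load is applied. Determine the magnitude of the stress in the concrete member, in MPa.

σ ≈ 19.6 MPa (compressive)

Equilibrium of a rigid end plate with no external load gives equal and opposite internal forces ±P in the two members. Since α_{stainless steel} > α_{concrete}, cooling drives the stainless steel into tension and the concrete into compression.
Setting the final lengths equal and cancelling L: (α₁ − α₂)ΔT = P/(A₁E₁) + P/(A₂E₂).
|α₁ − α₂|·ΔT = 5.4×10⁻⁶ × 157 = 0.0008478.
1/(A₁E₁) + 1/(A₂E₂) = 1/(1025×26×10³) + 1/(1100×197×10³) = 4.214×10⁻⁸ N⁻¹.
So P = 0.0008478 / 4.214×10⁻⁸ = 20.12 kN.
σ_{concrete} = P/A₁ = 20120/1025 = 19.63 MPa, compressive.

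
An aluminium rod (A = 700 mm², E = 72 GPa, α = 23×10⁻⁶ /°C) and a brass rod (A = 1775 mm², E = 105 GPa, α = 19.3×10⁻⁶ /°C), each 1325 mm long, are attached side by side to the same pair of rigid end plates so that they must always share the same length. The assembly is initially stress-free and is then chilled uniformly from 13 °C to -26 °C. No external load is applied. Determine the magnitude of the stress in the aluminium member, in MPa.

Equilibrium of a rigid end plate with no external load gives equal and opposite internal forces ±P in the two members. Since α_{aluminium} > α_{brass}, cooling drives the aluminium into tension and the brass into compression.
Setting the final lengths equal and cancelling L: (α₁ − α₂)ΔT = P/(A₁E₁) + P/(A₂E₂).
|α₁ − α₂|·ΔT = 3.7×10⁻⁶ × 39 = 0.0001443.
1/(A₁E₁) + 1/(A₂E₂) = 1/(700×72×10³) + 1/(1775×105×10³) = 2.521×10⁻⁸ N⁻¹.
So P = 0.0001443 / 2.521×10⁻⁸ = 5.725 kN.
σ_{aluminium} = P/A₁ = 5725/700 = 8.178 MPa, tensile.

σ ≈ 8.18 MPa (tensile)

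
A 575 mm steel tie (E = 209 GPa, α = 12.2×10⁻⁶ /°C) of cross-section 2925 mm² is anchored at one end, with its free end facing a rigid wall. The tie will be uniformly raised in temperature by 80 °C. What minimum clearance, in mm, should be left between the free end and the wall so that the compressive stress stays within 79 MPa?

g ≈ 0.344 mm

Free expansion if unrestrained: δ_free = αΔT L = 12.2×10⁻⁶ × 80 × 575 = 0.5612 mm.
A stress of 79 MPa corresponds to the wall pushing the tie back by σL/E = 79×575/(209×10³) = 0.2173 mm.
So the gap has to take up the difference, g_min = δ_free − σL/E = 0.5612 − 0.2173 = 0.3439 mm.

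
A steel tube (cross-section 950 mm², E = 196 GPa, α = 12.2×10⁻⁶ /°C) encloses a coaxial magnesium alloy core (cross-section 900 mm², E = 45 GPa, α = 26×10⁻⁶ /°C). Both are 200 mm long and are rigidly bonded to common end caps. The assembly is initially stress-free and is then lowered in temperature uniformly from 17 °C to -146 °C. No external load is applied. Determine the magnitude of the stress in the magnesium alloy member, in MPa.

Equilibrium of a rigid end plate with no external load gives equal and opposite internal forces ±P in the two members. Since α_{magnesium alloy} > α_{steel}, cooling drives the magnesium alloy into tension and the steel into compression.
Equating the net (thermal + elastic) strains gives |α₁ − α₂|·ΔT = P·[1/(A₁E₁) + 1/(A₂E₂)].
|α₁ − α₂|·ΔT = 13.8×10⁻⁶ × 163 = 0.002249.
1/(A₁E₁) + 1/(A₂E₂) = 1/(950×196×10³) + 1/(900×45×10³) = 3.006×10⁻⁸ N⁻¹.
So P = 0.002249 / 3.006×10⁻⁸ = 74.83 kN.
σ_{magnesium alloy} = P/A₂ = 74830/900 = 83.14 MPa, tensile.

σ ≈ 83.1 MPa (tensile)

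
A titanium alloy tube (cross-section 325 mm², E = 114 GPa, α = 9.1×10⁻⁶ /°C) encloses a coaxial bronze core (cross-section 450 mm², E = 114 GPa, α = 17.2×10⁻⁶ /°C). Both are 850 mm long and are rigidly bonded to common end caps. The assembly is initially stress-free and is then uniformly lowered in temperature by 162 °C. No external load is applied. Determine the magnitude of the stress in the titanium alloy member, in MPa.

σ ≈ 86.9 MPa (compressive)

Both members must finish at the same length. With the larger α, the bronze tends to over-contract; the plates restrain it, putting the bronze in tension and the titanium alloy in compression. With no external load the two internal forces are equal and opposite, magnitude P.
Compatibility of the two members (thermal + elastic change equal): (α₁ − α₂)ΔT = P·[1/(A₁E₁) + 1/(A₂E₂)].
|α₁ − α₂|·ΔT = 8.1×10⁻⁶ × 162 = 0.001312.
1/(A₁E₁) + 1/(A₂E₂) = 1/(325×114×10³) + 1/(450×114×10³) = 4.648×10⁻⁸ N⁻¹.
So P = 0.001312 / 4.648×10⁻⁸ = 28.23 kN.
σ_{titanium alloy} = P/A₁ = 28230/325 = 86.86 MPa, compressive.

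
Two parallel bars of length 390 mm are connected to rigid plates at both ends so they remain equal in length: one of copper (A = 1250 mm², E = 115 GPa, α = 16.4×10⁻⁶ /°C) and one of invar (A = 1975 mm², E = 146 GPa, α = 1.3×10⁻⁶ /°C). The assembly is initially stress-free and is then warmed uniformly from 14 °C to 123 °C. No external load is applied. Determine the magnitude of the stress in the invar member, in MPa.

Both members must finish at the same length. With the larger α, the copper tends to over-expand; the plates restrain it, putting the copper in compression and the invar in tension. With no external load the two internal forces are equal and opposite, magnitude P.
Compatibility of the two members (thermal + elastic change equal): (α₁ − α₂)ΔT = P·[1/(A₁E₁) + 1/(A₂E₂)].
|α₁ − α₂|·ΔT = 15.1×10⁻⁶ × 109 = 0.001646.
1/(A₁E₁) + 1/(A₂E₂) = 1/(1250×115×10³) + 1/(1975×146×10³) = 1.042×10⁻⁸ N⁻¹.
So P = 0.001646 / 1.042×10⁻⁸ = 157.9 kN.
σ_{invar} = P/A₂ = 157900/1975 = 79.94 MPa, tensile.

σ ≈ 79.9 MPa (tensile)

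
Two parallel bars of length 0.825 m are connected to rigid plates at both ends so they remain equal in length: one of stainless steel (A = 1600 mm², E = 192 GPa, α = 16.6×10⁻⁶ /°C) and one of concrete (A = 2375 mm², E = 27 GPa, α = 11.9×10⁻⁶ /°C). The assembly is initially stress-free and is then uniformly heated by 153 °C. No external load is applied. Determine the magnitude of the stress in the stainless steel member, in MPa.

Equilibrium of a rigid end plate with no external load gives equal and opposite internal forces ±P in the two members. Since α_{stainless steel} > α_{concrete}, heating drives the stainless steel into compression and the concrete into tension.
Equating the net (thermal + elastic) strains gives |α₁ − α₂|·ΔT = P·[1/(A₁E₁) + 1/(A₂E₂)].
|α₁ − α₂|·ΔT = 4.7×10⁻⁶ × 153 = 0.0007191.
1/(A₁E₁) + 1/(A₂E₂) = 1/(1600×192×10³) + 1/(2375×27×10³) = 1.885×10⁻⁸ N⁻¹.
P = 0.0007191 / 1.885×10⁻⁸ = 38150 N = 38.15 kN.
σ_{stainless steel} = P/A₁ = 38150/1600 = 23.84 MPa, compressive.

σ ≈ 23.8 MPa (compressive)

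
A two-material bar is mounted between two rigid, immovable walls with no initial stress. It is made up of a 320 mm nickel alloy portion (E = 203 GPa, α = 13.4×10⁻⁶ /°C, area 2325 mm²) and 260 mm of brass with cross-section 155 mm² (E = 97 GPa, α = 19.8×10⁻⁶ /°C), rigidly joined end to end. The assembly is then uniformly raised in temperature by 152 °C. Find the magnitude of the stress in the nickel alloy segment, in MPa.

Free thermal expansion of the whole bar: Σ αᵢΔT Lᵢ = 13.4×10⁻⁶×152×320 + 19.8×10⁻⁶×152×260 = 1.434 mm.
The rigid supports impose zero overall length change; the single axial force P common to all segments must satisfy P Σ Lᵢ/(AᵢEᵢ) = δ_free.
The series flexibility is Σ Lᵢ/(AᵢEᵢ) = 320/(2325×203×10³) + 260/(155×97×10³) = 1.797×10⁻⁵ mm/N.
Hence P = δ_free / Σ(L/AE) = 1.434/1.797×10⁻⁵ = 79.81 kN (compressive).
σ_{nickel alloy} = P / A = 79810 / 2325 = 34.33 MPa.

σ ≈ 34.3 MPa (compressive)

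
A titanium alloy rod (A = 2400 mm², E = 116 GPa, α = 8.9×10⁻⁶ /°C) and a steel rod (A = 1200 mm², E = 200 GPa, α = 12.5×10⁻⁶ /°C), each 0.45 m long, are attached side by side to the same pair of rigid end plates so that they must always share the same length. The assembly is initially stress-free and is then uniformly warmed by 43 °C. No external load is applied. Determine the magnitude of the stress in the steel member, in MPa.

σ ≈ 16.6 MPa (compressive)

The steel has the larger α, so on heating it would change length more than the titanium alloy if both were free. The rigid plates force a common final length, so the steel is put into compression and the titanium alloy into tension, with equal and opposite forces P (no external load).
Compatibility of the two members (thermal + elastic change equal): (α₁ − α₂)ΔT = P·[1/(A₁E₁) + 1/(A₂E₂)].
|α₁ − α₂|·ΔT = 3.6×10⁻⁶ × 43 = 0.0001548.
1/(A₁E₁) + 1/(A₂E₂) = 1/(2400×116×10³) + 1/(1200×200×10³) = 7.759×10⁻⁹ N⁻¹.
So P = 0.0001548 / 7.759×10⁻⁹ = 19.95 kN.
σ_{steel} = P/A₂ = 19950/1200 = 16.63 MPa, compressive.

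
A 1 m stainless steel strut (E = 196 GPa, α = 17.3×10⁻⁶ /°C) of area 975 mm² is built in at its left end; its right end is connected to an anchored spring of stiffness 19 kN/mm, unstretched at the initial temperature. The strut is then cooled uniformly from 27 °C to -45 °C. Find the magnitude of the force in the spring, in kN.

P ≈ 21.5 kN

Free thermal contraction: δ_free = αΔT L = 17.3×10⁻⁶ × 72 × 1000 = 1.246 mm.
With a force P in the spring, the elastic change of the strut is PL/(AE) and that of the spring is P/k; compatibility requires their sum to equal δ_free.
So P = δ_free / [L/(AE) + 1/k] = 1.246 / [ 1000/(975×196×10³) + 1/(19×10³) ].
P = 1.246 / 5.786×10⁻⁵ = 21530 N.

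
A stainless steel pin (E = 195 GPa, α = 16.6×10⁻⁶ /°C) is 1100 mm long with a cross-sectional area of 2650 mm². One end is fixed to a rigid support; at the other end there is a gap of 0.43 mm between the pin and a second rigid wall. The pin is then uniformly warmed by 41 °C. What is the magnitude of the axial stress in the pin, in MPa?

σ ≈ 56.5 MPa (compressive)

Unrestrained expansion: δ_free = αΔT L = 16.6×10⁻⁶ × 41 × 1100 = 0.7487 mm.
This exceeds the 0.43 mm gap, so the wall pushes back. The portion of expansion that must be recovered elastically is δ_free − gap = 0.7487 − 0.43 = 0.3187 mm.
That suppressed elongation corresponds to σ = E·Δ/L = 195×10³ × 0.3187/1100 = 56.49 MPa.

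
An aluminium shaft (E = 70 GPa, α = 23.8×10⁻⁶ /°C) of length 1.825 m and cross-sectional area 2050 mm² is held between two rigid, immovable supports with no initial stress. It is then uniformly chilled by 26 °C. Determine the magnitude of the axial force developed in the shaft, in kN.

P ≈ 88.8 kN (tensile)

With zero net strain, σ = E·αΔT = 70 GPa × 23.8×10⁻⁶ × 26 = 43.32 MPa.
Axial force P = σA = 43.32 × 2050 = 88800 N = 88.8 kN, tensile.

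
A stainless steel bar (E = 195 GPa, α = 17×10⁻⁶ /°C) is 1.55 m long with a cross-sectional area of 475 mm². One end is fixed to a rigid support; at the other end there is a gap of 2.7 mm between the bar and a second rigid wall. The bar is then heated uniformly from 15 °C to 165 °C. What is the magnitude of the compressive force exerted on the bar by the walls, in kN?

P ≈ 74.8 kN

Unrestrained expansion: δ_free = αΔT L = 17×10⁻⁶ × 150 × 1550 = 3.953 mm.
The gap closes (δ_free > 2.7 mm) and the wall then resists a further 3.953 − 2.7 = 1.252 mm of expansion.
Compatibility: PL/(AE) = 1.252 mm, so σ = P/A = E × (1.252/1550) = 157.6 MPa.
P = σA = 157.6 × 475 = 74.85 kN.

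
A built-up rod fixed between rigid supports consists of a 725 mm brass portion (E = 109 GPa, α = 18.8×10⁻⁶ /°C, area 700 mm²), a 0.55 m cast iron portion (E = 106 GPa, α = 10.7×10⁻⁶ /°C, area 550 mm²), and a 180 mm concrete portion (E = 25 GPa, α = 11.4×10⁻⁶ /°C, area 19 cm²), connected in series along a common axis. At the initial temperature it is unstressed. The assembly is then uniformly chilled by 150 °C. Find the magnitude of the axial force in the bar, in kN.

If the supports were absent, the total length change would be Σ αᵢΔT Lᵢ = 18.8×10⁻⁶×150×725 + 10.7×10⁻⁶×150×550 + 11.4×10⁻⁶×150×180 = 3.235 mm.
Since the ends are fixed, an axial force P builds up, equal in every segment, with P · Σ Lᵢ/(AᵢEᵢ) = δ_free.
Σ Lᵢ/(AᵢEᵢ) = 725/(700×109×10³) + 550/(550×106×10³) + 180/(1900×25×10³) = 2.273×10⁻⁵ mm/N.
P = 3.235 / 2.273×10⁻⁵ = 142400 N = 142.4 kN, tensile.

P ≈ 142 kN (tensile)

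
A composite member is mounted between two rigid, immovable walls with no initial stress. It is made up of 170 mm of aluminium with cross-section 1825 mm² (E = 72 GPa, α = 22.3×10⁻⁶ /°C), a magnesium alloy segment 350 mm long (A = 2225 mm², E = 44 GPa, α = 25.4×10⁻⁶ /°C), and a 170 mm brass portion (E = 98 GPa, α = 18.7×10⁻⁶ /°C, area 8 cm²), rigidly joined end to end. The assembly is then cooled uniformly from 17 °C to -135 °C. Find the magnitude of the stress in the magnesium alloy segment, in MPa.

With the walls removed the bar would change length by δ_free = Σ αᵢΔT Lᵢ = 22.3×10⁻⁶×152×170 + 25.4×10⁻⁶×152×350 + 18.7×10⁻⁶×152×170 = 2.411 mm.
Since the ends are fixed, an axial force P builds up, equal in every segment, with P · Σ Lᵢ/(AᵢEᵢ) = δ_free.
The series flexibility is Σ Lᵢ/(AᵢEᵢ) = 170/(1825×72×10³) + 350/(2225×44×10³) + 170/(800×98×10³) = 7.037×10⁻⁶ mm/N.
P = 2.411 / 7.037×10⁻⁶ = 342600 N = 342.6 kN, tensile.
σ_{magnesium alloy} = P / A = 342600 / 2225 = 154 MPa.

σ ≈ 154 MPa (tensile)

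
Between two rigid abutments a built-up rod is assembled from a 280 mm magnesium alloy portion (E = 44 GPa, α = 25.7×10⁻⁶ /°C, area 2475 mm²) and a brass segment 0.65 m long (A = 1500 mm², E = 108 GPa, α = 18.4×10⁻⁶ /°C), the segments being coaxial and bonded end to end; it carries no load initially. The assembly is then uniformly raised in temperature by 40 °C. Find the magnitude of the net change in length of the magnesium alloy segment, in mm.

|ΔL| ≈ 0.0114 mm

Free thermal expansion of the whole bar: Σ αᵢΔT Lᵢ = 25.7×10⁻⁶×40×280 + 18.4×10⁻⁶×40×650 = 0.7662 mm.
The rigid supports impose zero overall length change; the single axial force P common to all segments must satisfy P Σ Lᵢ/(AᵢEᵢ) = δ_free.
The series flexibility is Σ Lᵢ/(AᵢEᵢ) = 280/(2475×44×10³) + 650/(1500×108×10³) = 6.584×10⁻⁶ mm/N.
P = 0.7662 / 6.584×10⁻⁶ = 116400 N = 116.4 kN, compressive.
For the magnesium alloy segment, free thermal change = 25.7×10⁻⁶×40×280 = 0.2878 mm and elastic change from P = 116400×280/(2475×44×10³) = 0.2993 mm; these oppose, so the net change is 0.0114 mm (segment shortens).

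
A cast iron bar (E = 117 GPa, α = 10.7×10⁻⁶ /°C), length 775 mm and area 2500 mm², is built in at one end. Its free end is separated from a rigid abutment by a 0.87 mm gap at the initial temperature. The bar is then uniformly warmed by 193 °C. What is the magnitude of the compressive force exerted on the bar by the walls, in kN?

P ≈ 276 kN

Unrestrained expansion: δ_free = αΔT L = 10.7×10⁻⁶ × 193 × 775 = 1.6 mm.
The gap closes (δ_free > 0.87 mm) and the wall then resists a further 1.6 − 0.87 = 0.7305 mm of expansion.
So σ = E(δ_free − g)/L = 117×10³ × 0.7305/775 = 110.3 MPa.
P = σA = 110.3 × 2500 = 275.7 kN.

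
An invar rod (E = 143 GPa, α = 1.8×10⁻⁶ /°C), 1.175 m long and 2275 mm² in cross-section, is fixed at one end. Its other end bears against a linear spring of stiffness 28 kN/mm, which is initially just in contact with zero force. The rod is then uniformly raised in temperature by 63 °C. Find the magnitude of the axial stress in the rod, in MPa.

σ ≈ 1.49 MPa (compressive)

The unrestrained thermal change is αΔT L = 1.8×10⁻⁶ × 63 × 1175 = 0.1332 mm.
Let P be the compressive force at the spring. The rod shortens elastically by PL/(AE) and the spring compresses by P/k; together these equal δ_free.
So P = δ_free / [L/(AE) + 1/k] = 0.1332 / [ 1175/(2275×143×10³) + 1/(28×10³) ].
P = 0.1332 / 3.933×10⁻⁵ = 3388 N.
σ = P/A = 3388/2275 = 1.489 MPa.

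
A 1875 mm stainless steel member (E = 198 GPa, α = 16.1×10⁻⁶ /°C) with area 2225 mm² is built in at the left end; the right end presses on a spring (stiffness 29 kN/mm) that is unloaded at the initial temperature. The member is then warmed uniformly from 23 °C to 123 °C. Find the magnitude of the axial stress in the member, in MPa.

Free thermal expansion: δ_free = αΔT L = 16.1×10⁻⁶ × 100 × 1875 = 3.019 mm.
With a force P in the spring, the elastic change of the member is PL/(AE) and that of the spring is P/k; compatibility requires their sum to equal δ_free.
P [ L/(AE) + 1/k ] = δ_free → P [ 1875/(2225×198×10³) + 1/(29×10³) ] = 3.019.
P = 3.019 / 3.874×10⁻⁵ = 77930 N.
σ = P/A = 77930/2225 = 35.02 MPa.

σ ≈ 35 MPa (compressive)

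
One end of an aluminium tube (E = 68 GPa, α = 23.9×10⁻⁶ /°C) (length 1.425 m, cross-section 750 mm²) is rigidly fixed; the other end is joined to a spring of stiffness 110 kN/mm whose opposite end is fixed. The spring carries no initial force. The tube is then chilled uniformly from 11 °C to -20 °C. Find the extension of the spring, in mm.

δ ≈ 0.259 mm

If the spring were absent the tube would shorten by αΔT L = 23.9×10⁻⁶ × 31 × 1425 = 1.056 mm.
With a force P in the spring, the elastic change of the tube is PL/(AE) and that of the spring is P/k; compatibility requires their sum to equal δ_free.
So P = δ_free / [L/(AE) + 1/k] = 1.056 / [ 1425/(750×68×10³) + 1/(110×10³) ].
P = 1.056 / 3.703×10⁻⁵ = 28510 N.
Spring extension = P/k = 28510/(110×10³) = 0.2592 mm.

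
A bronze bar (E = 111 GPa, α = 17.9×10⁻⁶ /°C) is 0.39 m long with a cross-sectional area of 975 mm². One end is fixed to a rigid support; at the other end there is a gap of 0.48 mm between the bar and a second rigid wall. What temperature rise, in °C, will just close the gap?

ΔT ≈ 68.8 °C

Contact occurs when the free expansion equals the gap: αΔT L = 0.48 mm.
So ΔT = g/(αL) = 0.48/(17.9×10⁻⁶ × 390) = 68.76 °C.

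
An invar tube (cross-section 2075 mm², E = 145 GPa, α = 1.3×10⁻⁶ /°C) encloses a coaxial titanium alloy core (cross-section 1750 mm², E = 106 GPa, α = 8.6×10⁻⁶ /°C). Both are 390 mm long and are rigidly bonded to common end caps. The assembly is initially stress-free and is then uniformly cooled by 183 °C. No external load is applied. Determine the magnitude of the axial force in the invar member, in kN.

Both members must finish at the same length. With the larger α, the titanium alloy tends to over-contract; the plates restrain it, putting the titanium alloy in tension and the invar in compression. With no external load the two internal forces are equal and opposite, magnitude P.
Equating the net (thermal + elastic) strains gives |α₁ − α₂|·ΔT = P·[1/(A₁E₁) + 1/(A₂E₂)].
|α₁ − α₂|·ΔT = 7.3×10⁻⁶ × 183 = 0.001336.
1/(A₁E₁) + 1/(A₂E₂) = 1/(2075×145×10³) + 1/(1750×106×10³) = 8.714×10⁻⁹ N⁻¹.
So P = 0.001336 / 8.714×10⁻⁹ = 153.3 kN.

P ≈ 153 kN (compressive in the invar)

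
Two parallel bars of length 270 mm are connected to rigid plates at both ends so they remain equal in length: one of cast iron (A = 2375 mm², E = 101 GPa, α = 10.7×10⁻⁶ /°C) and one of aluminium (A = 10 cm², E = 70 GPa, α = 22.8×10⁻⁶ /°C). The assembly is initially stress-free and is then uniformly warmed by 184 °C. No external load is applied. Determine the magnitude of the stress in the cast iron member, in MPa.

σ ≈ 50.8 MPa (tensile)

The aluminium has the larger α, so on heating it would change length more than the cast iron if both were free. The rigid plates force a common final length, so the aluminium is put into compression and the cast iron into tension, with equal and opposite forces P (no external load).
Compatibility of the two members (thermal + elastic change equal): (α₁ − α₂)ΔT = P·[1/(A₁E₁) + 1/(A₂E₂)].
|α₁ − α₂|·ΔT = 12.1×10⁻⁶ × 184 = 0.002226.
1/(A₁E₁) + 1/(A₂E₂) = 1/(2375×101×10³) + 1/(1000×70×10³) = 1.845×10⁻⁸ N⁻¹.
So P = 0.002226 / 1.845×10⁻⁸ = 120.6 kN.
σ_{cast iron} = P/A₁ = 120600/2375 = 50.8 MPa, tensile.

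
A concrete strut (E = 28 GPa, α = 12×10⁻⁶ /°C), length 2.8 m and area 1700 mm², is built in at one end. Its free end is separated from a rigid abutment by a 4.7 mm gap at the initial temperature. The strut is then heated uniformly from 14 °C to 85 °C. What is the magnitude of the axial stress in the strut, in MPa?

Unrestrained expansion: δ_free = αΔT L = 12×10⁻⁶ × 71 × 2800 = 2.386 mm.
Since δ_free = 2.39 mm is less than the 4.7 mm gap, the strut never touches the wall. No axial force develops.

σ ≈ 0 MPa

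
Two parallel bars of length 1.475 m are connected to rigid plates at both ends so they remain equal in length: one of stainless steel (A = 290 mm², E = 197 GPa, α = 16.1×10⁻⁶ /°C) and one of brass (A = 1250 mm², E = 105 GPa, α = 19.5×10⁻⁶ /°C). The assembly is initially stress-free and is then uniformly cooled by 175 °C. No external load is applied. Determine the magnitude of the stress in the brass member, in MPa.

Both members must finish at the same length. With the larger α, the brass tends to over-contract; the plates restrain it, putting the brass in tension and the stainless steel in compression. With no external load the two internal forces are equal and opposite, magnitude P.
Setting the final lengths equal and cancelling L: (α₁ − α₂)ΔT = P/(A₁E₁) + P/(A₂E₂).
|α₁ − α₂|·ΔT = 3.4×10⁻⁶ × 175 = 0.000595.
1/(A₁E₁) + 1/(A₂E₂) = 1/(290×197×10³) + 1/(1250×105×10³) = 2.512×10⁻⁸ N⁻¹.
P = 0.000595 / 2.512×10⁻⁸ = 23680 N = 23.68 kN.
σ_{brass} = P/A₂ = 23680/1250 = 18.95 MPa, tensile.

σ ≈ 18.9 MPa (tensile)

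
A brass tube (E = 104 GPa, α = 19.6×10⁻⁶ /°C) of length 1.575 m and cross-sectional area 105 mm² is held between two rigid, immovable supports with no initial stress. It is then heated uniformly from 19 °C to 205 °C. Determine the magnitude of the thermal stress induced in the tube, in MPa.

With length fixed, the mechanical strain must cancel the thermal strain αΔT = 19.6×10⁻⁶ × 186 = 3645.6×10⁻⁶.
Hence σ = E·αΔT = 104×10³ × 3645.6×10⁻⁶ = 379.1 MPa, compressive.

σ ≈ 379 MPa (compressive)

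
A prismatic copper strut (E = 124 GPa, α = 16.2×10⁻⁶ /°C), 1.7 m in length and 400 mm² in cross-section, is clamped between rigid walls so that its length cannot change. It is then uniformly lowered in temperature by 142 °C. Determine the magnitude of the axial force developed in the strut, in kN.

With zero net strain, σ = E·αΔT = 124 GPa × 16.2×10⁻⁶ × 142 = 285.2 MPa.
P = AEαΔT = 400 × 124×10³ × 16.2×10⁻⁶ × 142 = 114.1 kN (tensile).

P ≈ 114 kN (tensile)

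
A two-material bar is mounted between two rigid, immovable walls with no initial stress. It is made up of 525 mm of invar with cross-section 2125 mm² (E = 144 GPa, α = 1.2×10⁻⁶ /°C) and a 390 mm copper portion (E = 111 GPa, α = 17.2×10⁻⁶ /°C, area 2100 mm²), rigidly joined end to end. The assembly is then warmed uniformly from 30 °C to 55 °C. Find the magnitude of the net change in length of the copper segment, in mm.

|ΔL| ≈ 0.0771 mm

With the walls removed the bar would change length by δ_free = Σ αᵢΔT Lᵢ = 1.2×10⁻⁶×25×525 + 17.2×10⁻⁶×25×390 = 0.1835 mm.
The walls prevent any net length change, so an axial force P (same in every segment) develops. Compatibility: P · Σ Lᵢ/(AᵢEᵢ) = δ_free.
The series flexibility is Σ Lᵢ/(AᵢEᵢ) = 525/(2125×144×10³) + 390/(2100×111×10³) = 3.389×10⁻⁶ mm/N.
So P = 0.1835 / 3.389×10⁻⁶ = 54.13 kN, compressive.
For the copper segment, free thermal change = 17.2×10⁻⁶×25×390 = 0.1677 mm and elastic change from P = 54130×390/(2100×111×10³) = 0.09057 mm; these oppose, so the net change is 0.0771 mm (segment lengthens).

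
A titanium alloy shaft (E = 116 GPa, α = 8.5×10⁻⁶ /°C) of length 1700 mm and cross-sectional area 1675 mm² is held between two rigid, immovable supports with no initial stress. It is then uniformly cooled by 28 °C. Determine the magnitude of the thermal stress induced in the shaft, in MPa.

σ ≈ 27.6 MPa (tensile)

The supports are rigid, so the total axial strain is zero. The restrained thermal strain is ε = αΔT = 8.5×10⁻⁶ × 28 = 238×10⁻⁶.
The stress required to suppress this strain is σ = Eε = 116×10³ × 238×10⁻⁶ = 27.61 MPa, tensile since the shaft is trying to contract.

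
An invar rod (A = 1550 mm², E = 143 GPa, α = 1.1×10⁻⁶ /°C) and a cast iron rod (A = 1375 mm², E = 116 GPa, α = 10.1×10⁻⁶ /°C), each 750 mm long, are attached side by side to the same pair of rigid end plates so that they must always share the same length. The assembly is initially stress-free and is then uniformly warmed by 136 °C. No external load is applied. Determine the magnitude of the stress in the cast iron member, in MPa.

Both members must finish at the same length. With the larger α, the cast iron tends to over-expand; the plates restrain it, putting the cast iron in compression and the invar in tension. With no external load the two internal forces are equal and opposite, magnitude P.
Compatibility of the two members (thermal + elastic change equal): (α₁ − α₂)ΔT = P·[1/(A₁E₁) + 1/(A₂E₂)].
|α₁ − α₂|·ΔT = 9×10⁻⁶ × 136 = 0.001224.
1/(A₁E₁) + 1/(A₂E₂) = 1/(1550×143×10³) + 1/(1375×116×10³) = 1.078×10⁻⁸ N⁻¹.
So P = 0.001224 / 1.078×10⁻⁸ = 113.5 kN.
σ_{cast iron} = P/A₂ = 113500/1375 = 82.57 MPa, compressive.

σ ≈ 82.6 MPa (compressive)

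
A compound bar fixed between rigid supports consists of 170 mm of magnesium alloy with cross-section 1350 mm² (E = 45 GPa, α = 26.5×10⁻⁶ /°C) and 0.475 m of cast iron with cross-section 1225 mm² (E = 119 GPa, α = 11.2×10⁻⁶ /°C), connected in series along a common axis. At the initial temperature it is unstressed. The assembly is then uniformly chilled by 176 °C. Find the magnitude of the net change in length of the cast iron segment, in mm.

|ΔL| ≈ 0.00604 mm

With the walls removed the bar would change length by δ_free = Σ αᵢΔT Lᵢ = 26.5×10⁻⁶×176×170 + 11.2×10⁻⁶×176×475 = 1.729 mm.
Since the ends are fixed, an axial force P builds up, equal in every segment, with P · Σ Lᵢ/(AᵢEᵢ) = δ_free.
The series flexibility is Σ Lᵢ/(AᵢEᵢ) = 170/(1350×45×10³) + 475/(1225×119×10³) = 6.057×10⁻⁶ mm/N.
Hence P = δ_free / Σ(L/AE) = 1.729/6.057×10⁻⁶ = 285.5 kN (tensile).
For the cast iron segment, free thermal change = 11.2×10⁻⁶×176×475 = 0.9363 mm and elastic change from P = 285500×475/(1225×119×10³) = 0.9303 mm; these oppose, so the net change is 0.00604 mm (segment shortens).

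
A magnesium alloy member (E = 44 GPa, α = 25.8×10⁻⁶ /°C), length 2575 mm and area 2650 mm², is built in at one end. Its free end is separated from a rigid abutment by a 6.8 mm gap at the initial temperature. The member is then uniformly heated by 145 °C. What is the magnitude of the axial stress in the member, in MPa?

Unrestrained expansion: δ_free = αΔT L = 25.8×10⁻⁶ × 145 × 2575 = 9.633 mm.
The gap closes (δ_free > 6.8 mm) and the wall then resists a further 9.633 − 6.8 = 2.833 mm of expansion.
Compatibility: PL/(AE) = 2.833 mm, so σ = P/A = E × (2.833/2575) = 48.41 MPa.

σ ≈ 48.4 MPa (compressive)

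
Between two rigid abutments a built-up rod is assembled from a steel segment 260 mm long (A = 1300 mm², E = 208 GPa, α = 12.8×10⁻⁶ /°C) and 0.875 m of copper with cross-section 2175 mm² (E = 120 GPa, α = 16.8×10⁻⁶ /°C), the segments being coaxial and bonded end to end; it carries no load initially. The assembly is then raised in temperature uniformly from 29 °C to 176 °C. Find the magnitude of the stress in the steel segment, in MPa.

With the walls removed the bar would change length by δ_free = Σ αᵢΔT Lᵢ = 12.8×10⁻⁶×147×260 + 16.8×10⁻⁶×147×875 = 2.65 mm.
The rigid supports impose zero overall length change; the single axial force P common to all segments must satisfy P Σ Lᵢ/(AᵢEᵢ) = δ_free.
Σ Lᵢ/(AᵢEᵢ) = 260/(1300×208×10³) + 875/(2175×120×10³) = 4.314×10⁻⁶ mm/N.
So P = 2.65 / 4.314×10⁻⁶ = 614.3 kN, compressive.
σ_{steel} = P / A = 614300 / 1300 = 472.5 MPa.

σ ≈ 473 MPa (compressive)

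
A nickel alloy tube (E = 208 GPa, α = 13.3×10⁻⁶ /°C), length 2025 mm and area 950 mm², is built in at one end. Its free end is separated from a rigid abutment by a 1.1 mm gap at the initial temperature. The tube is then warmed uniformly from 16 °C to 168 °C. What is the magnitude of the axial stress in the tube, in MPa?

Unrestrained expansion: δ_free = αΔT L = 13.3×10⁻⁶ × 152 × 2025 = 4.094 mm.
This exceeds the 1.1 mm gap, so the wall pushes back. The portion of expansion that must be recovered elastically is δ_free − gap = 4.094 − 1.1 = 2.994 mm.
That suppressed elongation corresponds to σ = E·Δ/L = 208×10³ × 2.994/2025 = 307.5 MPa.

σ ≈ 308 MPa (compressive)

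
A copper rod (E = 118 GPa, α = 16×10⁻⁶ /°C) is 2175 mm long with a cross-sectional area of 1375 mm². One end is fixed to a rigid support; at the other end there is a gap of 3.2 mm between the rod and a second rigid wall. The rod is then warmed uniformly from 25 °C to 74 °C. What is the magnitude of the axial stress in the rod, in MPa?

Unrestrained expansion: δ_free = αΔT L = 16×10⁻⁶ × 49 × 2175 = 1.705 mm.
Since δ_free = 1.71 mm is less than the 3.2 mm gap, the rod never touches the wall. No axial force develops.

σ ≈ 0 MPa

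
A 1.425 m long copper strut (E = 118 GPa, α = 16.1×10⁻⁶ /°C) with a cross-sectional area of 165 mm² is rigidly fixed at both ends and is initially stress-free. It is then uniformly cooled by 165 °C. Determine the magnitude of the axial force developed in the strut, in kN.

P ≈ 51.7 kN (tensile)

The ends cannot move, so σ = EαΔT = 118×10³ × 16.1×10⁻⁶ × 165 = 313.5 MPa.
Then P = σA = 313.5 × 165 mm² = 51.72 kN, tensile.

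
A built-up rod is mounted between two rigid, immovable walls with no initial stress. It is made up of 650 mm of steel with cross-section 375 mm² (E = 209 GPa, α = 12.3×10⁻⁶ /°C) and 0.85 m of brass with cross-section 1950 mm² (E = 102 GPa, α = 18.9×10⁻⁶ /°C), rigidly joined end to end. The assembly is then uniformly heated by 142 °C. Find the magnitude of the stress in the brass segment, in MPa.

σ ≈ 139 MPa (compressive)

If the supports were absent, the total length change would be Σ αᵢΔT Lᵢ = 12.3×10⁻⁶×142×650 + 18.9×10⁻⁶×142×850 = 3.417 mm.
Since the ends are fixed, an axial force P builds up, equal in every segment, with P · Σ Lᵢ/(AᵢEᵢ) = δ_free.
The series flexibility is Σ Lᵢ/(AᵢEᵢ) = 650/(375×209×10³) + 850/(1950×102×10³) = 1.257×10⁻⁵ mm/N.
P = 3.417 / 1.257×10⁻⁵ = 271900 N = 271.9 kN, compressive.
σ_{brass} = P / A = 271900 / 1950 = 139.4 MPa.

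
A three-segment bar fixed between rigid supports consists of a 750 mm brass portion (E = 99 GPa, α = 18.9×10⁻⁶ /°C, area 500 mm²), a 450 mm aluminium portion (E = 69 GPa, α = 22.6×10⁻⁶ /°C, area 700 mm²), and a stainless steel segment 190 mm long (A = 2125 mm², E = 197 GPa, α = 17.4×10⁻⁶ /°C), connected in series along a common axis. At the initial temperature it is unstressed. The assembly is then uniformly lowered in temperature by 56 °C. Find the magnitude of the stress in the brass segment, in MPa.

σ ≈ 124 MPa (tensile)

Free thermal contraction of the whole bar: Σ αᵢΔT Lᵢ = 18.9×10⁻⁶×56×750 + 22.6×10⁻⁶×56×450 + 17.4×10⁻⁶×56×190 = 1.548 mm.
Since the ends are fixed, an axial force P builds up, equal in every segment, with P · Σ Lᵢ/(AᵢEᵢ) = δ_free.
The series flexibility is Σ Lᵢ/(AᵢEᵢ) = 750/(500×99×10³) + 450/(700×69×10³) + 190/(2125×197×10³) = 2.492×10⁻⁵ mm/N.
Hence P = δ_free / Σ(L/AE) = 1.548/2.492×10⁻⁵ = 62.13 kN (tensile).
σ_{brass} = P / A = 62130 / 500 = 124.3 MPa.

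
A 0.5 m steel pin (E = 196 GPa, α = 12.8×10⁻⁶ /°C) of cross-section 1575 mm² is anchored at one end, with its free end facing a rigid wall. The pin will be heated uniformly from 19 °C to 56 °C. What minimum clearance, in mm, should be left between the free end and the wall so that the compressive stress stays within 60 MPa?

g ≈ 0.0837 mm

Free expansion if unrestrained: δ_free = αΔT L = 12.8×10⁻⁶ × 37 × 500 = 0.2368 mm.
At the allowable stress the elastic shortening the wall may impose is σL/E = 60 × 500 / (196×10³) = 0.1531 mm.
The gap must absorb the remainder: g_min = 0.2368 − 0.1531 = 0.08374 mm.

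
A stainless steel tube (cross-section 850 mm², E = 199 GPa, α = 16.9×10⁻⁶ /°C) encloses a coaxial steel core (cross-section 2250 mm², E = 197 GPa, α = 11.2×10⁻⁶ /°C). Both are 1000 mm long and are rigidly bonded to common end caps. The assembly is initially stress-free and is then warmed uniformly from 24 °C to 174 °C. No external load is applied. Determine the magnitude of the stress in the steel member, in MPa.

The stainless steel has the larger α, so on heating it would change length more than the steel if both were free. The rigid plates force a common final length, so the stainless steel is put into compression and the steel into tension, with equal and opposite forces P (no external load).
Compatibility of the two members (thermal + elastic change equal): (α₁ − α₂)ΔT = P·[1/(A₁E₁) + 1/(A₂E₂)].
|α₁ − α₂|·ΔT = 5.7×10⁻⁶ × 150 = 0.000855.
1/(A₁E₁) + 1/(A₂E₂) = 1/(850×199×10³) + 1/(2250×197×10³) = 8.168×10⁻⁹ N⁻¹.
So P = 0.000855 / 8.168×10⁻⁹ = 104.7 kN.
σ_{steel} = P/A₂ = 104700/2250 = 46.52 MPa, tensile.

σ ≈ 46.5 MPa (tensile)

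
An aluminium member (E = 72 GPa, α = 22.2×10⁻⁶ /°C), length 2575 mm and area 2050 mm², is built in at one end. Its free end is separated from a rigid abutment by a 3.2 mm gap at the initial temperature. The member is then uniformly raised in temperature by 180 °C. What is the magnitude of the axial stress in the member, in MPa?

If the wall were absent the member would grow by αΔT L = 22.2×10⁻⁶ × 180 × 2575 = 10.29 mm.
The gap closes (δ_free > 3.2 mm) and the wall then resists a further 10.29 − 3.2 = 7.09 mm of expansion.
Compatibility: PL/(AE) = 7.09 mm, so σ = P/A = E × (7.09/2575) = 198.2 MPa.

σ ≈ 198 MPa (compressive)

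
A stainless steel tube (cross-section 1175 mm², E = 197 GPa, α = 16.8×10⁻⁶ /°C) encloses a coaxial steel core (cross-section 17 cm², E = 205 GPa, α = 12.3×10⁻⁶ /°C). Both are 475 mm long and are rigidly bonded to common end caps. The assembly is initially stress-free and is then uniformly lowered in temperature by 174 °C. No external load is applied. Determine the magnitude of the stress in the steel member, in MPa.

Equilibrium of a rigid end plate with no external load gives equal and opposite internal forces ±P in the two members. Since α_{stainless steel} > α_{steel}, cooling drives the stainless steel into tension and the steel into compression.
Compatibility of the two members (thermal + elastic change equal): (α₁ − α₂)ΔT = P·[1/(A₁E₁) + 1/(A₂E₂)].
|α₁ − α₂|·ΔT = 4.5×10⁻⁶ × 174 = 0.000783.
1/(A₁E₁) + 1/(A₂E₂) = 1/(1175×197×10³) + 1/(1700×205×10³) = 7.19×10⁻⁹ N⁻¹.
So P = 0.000783 / 7.19×10⁻⁹ = 108.9 kN.
σ_{steel} = P/A₂ = 108900/1700 = 64.06 MPa, compressive.

σ ≈ 64.1 MPa (compressive)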